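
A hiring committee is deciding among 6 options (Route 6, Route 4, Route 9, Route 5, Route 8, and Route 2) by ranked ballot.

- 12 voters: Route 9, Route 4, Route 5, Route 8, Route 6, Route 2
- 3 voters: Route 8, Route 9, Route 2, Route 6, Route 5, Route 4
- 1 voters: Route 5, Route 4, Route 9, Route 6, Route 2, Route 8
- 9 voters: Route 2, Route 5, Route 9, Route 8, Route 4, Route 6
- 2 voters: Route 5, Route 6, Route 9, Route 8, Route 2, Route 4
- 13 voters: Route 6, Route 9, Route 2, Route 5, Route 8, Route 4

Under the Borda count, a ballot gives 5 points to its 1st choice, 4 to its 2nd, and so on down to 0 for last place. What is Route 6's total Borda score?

Borda scores:
  Route 6: 12·1 + 3·2 + 2 + 9·0 + 2·4 + 13·5 = 93
  Route 4: 12·4 + 3·0 + 4 + 9·1 + 2·0 + 13·0 = 61
  Route 9: 12·5 + 3·4 + 3 + 9·3 + 2·3 + 13·4 = 160
  Route 5: 12·3 + 3·1 + 5 + 9·4 + 2·5 + 13·2 = 116
  Route 8: 12·2 + 3·5 + 0 + 9·2 + 2·2 + 13·1 = 74
  Route 2: 12·0 + 3·3 + 1 + 9·5 + 2·1 + 13·3 = 96

93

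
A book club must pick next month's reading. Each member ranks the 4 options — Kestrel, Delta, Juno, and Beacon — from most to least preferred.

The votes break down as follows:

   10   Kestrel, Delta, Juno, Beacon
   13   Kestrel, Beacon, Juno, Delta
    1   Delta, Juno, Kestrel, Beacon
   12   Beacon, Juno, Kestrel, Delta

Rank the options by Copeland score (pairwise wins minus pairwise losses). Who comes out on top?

Kestrel

Pairwise results:
  Kestrel vs Delta: Kestrel wins 35–1.
  Kestrel vs Juno: Kestrel wins 23–13.
  Kestrel vs Beacon: Kestrel wins 24–12.
  Delta vs Juno: Juno wins 25–11.
  Delta vs Beacon: Beacon wins 25–11.
  Juno vs Beacon: Beacon wins 25–11.
Copeland scores (wins − losses):
  Kestrel: 3 − 0 = 3
  Delta: 0 − 3 = -3
  Juno: 1 − 2 = -1
  Beacon: 2 − 1 = 1
Kestrel has the best Copeland score.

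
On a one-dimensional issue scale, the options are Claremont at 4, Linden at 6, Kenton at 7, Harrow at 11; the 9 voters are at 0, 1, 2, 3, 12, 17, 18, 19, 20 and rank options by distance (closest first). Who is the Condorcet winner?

Harrow

With single-peaked preferences on a line, the Condorcet winner is the candidate closest to the median voter.
The median voter (position 12) is closest to Harrow at 11.
Check: Harrow vs Claremont — voters closer to Harrow: 5 of 9.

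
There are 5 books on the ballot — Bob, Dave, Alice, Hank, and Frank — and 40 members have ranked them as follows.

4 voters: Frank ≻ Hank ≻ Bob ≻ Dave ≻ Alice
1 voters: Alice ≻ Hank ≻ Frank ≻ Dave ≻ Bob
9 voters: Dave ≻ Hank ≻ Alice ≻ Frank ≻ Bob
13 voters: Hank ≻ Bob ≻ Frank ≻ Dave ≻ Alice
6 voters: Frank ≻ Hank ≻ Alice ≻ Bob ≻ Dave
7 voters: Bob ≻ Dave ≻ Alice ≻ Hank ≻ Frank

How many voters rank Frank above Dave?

24

Ballots ranking Frank above Dave: 4+1+13+6 = 24.
Ballots ranking Dave above Frank: 9+7 = 16.
So 24 of 40 voters prefer Frank to Dave.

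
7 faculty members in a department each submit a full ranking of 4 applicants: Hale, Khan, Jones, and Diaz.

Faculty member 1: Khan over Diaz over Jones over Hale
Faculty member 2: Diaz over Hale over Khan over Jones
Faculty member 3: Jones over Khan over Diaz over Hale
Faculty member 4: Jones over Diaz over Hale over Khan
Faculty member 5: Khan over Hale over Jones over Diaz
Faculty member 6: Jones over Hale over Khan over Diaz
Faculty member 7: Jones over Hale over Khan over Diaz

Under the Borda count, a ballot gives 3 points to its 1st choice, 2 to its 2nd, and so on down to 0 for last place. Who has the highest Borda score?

Borda scores:
  Hale: 0 + 2 + 0 + 1 + 2 + 2 + 2 = 9
  Khan: 3 + 1 + 2 + 0 + 3 + 1 + 1 = 11
  Jones: 1 + 0 + 3 + 3 + 1 + 3 + 3 = 14
  Diaz: 2 + 3 + 1 + 2 + 0 + 0 + 0 = 8
Jones has the highest total.

Jones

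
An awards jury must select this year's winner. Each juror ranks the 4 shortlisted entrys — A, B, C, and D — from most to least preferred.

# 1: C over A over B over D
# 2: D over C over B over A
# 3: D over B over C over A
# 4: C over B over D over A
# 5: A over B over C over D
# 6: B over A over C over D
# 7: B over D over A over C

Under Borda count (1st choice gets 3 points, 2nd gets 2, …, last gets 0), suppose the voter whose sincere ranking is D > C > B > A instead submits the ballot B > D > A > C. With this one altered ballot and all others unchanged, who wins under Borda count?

B

Borda totals with the altered ballot: A 9, B 16, C 9, D 8.
The winner is unchanged: still B.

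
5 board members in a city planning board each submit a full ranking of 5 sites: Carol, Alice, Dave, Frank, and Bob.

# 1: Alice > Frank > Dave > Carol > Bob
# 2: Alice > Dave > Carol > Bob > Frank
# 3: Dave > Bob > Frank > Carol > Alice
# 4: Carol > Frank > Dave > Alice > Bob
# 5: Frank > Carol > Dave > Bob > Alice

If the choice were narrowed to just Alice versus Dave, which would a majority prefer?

Dave

Ballots ranking Alice above Dave: 2.
Ballots ranking Dave above Alice: 3.
Dave wins the head-to-head, 3–2.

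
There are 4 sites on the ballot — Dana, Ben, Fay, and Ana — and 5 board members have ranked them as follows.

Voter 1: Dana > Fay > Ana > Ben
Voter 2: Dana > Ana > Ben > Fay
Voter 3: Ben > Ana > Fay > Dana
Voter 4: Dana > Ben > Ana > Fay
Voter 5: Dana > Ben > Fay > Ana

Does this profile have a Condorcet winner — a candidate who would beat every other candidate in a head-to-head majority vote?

Yes

Head-to-head results (5 voters total):
Dana vs Ben: Dana wins 4–1.
Dana vs Fay: Dana wins 4–1.
Dana vs Ana: Dana wins 4–1.
Ben vs Fay: Ben wins 4–1.
Ben vs Ana: Ben wins 3–2.
Fay vs Ana: Ana wins 3–2.
Dana beats each rival — Ben (4–1), Fay (4–1), Ana (4–1) — so Dana is the Condorcet winner.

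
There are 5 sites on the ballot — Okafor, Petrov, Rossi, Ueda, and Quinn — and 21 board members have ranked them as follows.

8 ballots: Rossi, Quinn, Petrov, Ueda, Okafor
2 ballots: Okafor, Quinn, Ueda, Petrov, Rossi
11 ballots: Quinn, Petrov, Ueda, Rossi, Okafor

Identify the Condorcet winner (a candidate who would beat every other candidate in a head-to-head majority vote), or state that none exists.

Head-to-head results (21 voters total):
Okafor vs Petrov: Petrov wins 19–2.
Okafor vs Rossi: Rossi wins 19–2.
Okafor vs Ueda: Ueda wins 19–2.
Okafor vs Quinn: Quinn wins 19–2.
Petrov vs Rossi: Petrov wins 13–8.
Petrov vs Ueda: Petrov wins 19–2.
Petrov vs Quinn: Quinn wins 21–0.
Rossi vs Ueda: Ueda wins 13–8.
Rossi vs Quinn: Quinn wins 13–8.
Ueda vs Quinn: Quinn wins 21–0.
Quinn beats each rival — Okafor (19–2), Petrov (21–0), Rossi (13–8), Ueda (21–0) — so Quinn is the Condorcet winner.

Quinn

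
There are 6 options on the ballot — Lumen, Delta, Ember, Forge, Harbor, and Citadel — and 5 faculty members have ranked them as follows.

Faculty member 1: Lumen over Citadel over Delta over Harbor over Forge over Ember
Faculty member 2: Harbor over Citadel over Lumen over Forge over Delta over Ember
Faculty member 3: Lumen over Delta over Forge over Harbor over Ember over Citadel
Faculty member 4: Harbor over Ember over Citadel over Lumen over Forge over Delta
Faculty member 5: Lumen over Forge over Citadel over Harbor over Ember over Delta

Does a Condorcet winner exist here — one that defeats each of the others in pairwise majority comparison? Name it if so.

Lumen

Head-to-head results (5 voters total):
Lumen vs Delta: Lumen wins 5–0.
Lumen vs Ember: Lumen wins 4–1.
Lumen vs Forge: Lumen wins 5–0.
Lumen vs Harbor: Lumen wins 3–2.
Lumen vs Citadel: Lumen wins 3–2.
Delta vs Ember: Delta wins 3–2.
Delta vs Forge: Forge wins 3–2.
Delta vs Harbor: Harbor wins 3–2.
Delta vs Citadel: Citadel wins 4–1.
Ember vs Forge: Forge wins 4–1.
Ember vs Harbor: Harbor wins 5–0.
Ember vs Citadel: Citadel wins 3–2.
Forge vs Harbor: Harbor wins 3–2.
Forge vs Citadel: Citadel wins 3–2.
Harbor vs Citadel: Harbor wins 3–2.
Lumen beats each rival — Delta (5–0), Ember (4–1), Forge (5–0), Harbor (3–2), Citadel (3–2) — so Lumen is the Condorcet winner.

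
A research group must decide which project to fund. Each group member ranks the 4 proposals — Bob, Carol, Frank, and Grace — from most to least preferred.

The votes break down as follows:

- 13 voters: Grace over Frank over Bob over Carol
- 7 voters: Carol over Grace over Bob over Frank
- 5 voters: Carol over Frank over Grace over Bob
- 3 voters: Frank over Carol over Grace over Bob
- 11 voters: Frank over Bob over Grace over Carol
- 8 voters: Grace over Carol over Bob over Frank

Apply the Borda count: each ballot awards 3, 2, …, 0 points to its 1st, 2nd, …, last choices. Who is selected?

Grace

Borda scores:
  Bob: 13·1 + 7·1 + 5·0 + 3·0 + 11·2 + 8·1 = 50
  Carol: 13·0 + 7·3 + 5·3 + 3·2 + 11·0 + 8·2 = 58
  Frank: 13·2 + 7·0 + 5·2 + 3·3 + 11·3 + 8·0 = 78
  Grace: 13·3 + 7·2 + 5·1 + 3·1 + 11·1 + 8·3 = 96
Grace has the highest total.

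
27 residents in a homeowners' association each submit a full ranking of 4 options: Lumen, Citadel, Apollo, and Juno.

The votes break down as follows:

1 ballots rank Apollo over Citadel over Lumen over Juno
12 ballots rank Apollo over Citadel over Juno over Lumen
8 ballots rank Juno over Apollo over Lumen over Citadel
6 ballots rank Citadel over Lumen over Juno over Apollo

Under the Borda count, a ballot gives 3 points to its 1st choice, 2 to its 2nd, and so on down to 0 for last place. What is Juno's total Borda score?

Borda scores:
  Lumen: 1 + 12·0 + 8·1 + 6·2 = 21
  Citadel: 2 + 12·2 + 8·0 + 6·3 = 44
  Apollo: 3 + 12·3 + 8·2 + 6·0 = 55
  Juno: 0 + 12·1 + 8·3 + 6·1 = 42

42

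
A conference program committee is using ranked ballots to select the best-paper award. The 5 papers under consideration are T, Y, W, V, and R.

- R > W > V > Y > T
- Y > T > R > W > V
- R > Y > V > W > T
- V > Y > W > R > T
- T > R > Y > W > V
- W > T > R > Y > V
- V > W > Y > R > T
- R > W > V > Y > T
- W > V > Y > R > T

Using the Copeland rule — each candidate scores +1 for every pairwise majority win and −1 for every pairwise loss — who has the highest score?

Pairwise results:
  T vs Y: Y wins 7–2.
  T vs W: W wins 7–2.
  T vs V: V wins 6–3.
  T vs R: R wins 6–3.
  Y vs W: W wins 5–4.
  Y vs V: V wins 5–4.
  Y vs R: R wins 5–4.
  W vs V: W wins 6–3.
  W vs R: R wins 5–4.
  V vs R: R wins 6–3.
Copeland scores (wins − losses):
  T: 0 − 4 = -4
  Y: 1 − 3 = -2
  W: 3 − 1 = 2
  V: 2 − 2 = 0
  R: 4 − 0 = 4
R has the best Copeland score.

R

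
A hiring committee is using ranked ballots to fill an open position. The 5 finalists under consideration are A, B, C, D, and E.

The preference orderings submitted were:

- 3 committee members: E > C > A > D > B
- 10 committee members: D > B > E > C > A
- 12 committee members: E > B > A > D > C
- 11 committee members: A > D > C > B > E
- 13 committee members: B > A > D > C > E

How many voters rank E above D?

15

Ballots ranking E above D: 3+12 = 15.
Ballots ranking D above E: 10+11+13 = 34.
So 15 of 49 voters prefer E to D.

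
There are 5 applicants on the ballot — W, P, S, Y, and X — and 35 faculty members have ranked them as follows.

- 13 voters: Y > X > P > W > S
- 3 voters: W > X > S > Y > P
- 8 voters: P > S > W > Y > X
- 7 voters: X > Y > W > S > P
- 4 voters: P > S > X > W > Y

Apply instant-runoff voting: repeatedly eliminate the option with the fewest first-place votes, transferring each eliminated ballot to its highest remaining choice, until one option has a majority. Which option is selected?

Round 1: Y 13, P 12, X 7, W 3, S 0. S has the fewest and is eliminated.
Round 2: Y 13, P 12, X 7, W 3. W has the fewest and is eliminated.
Round 3: Y 13, P 12, X 10. X has the fewest and is eliminated.
Round 4: Y 23, P 12. Y has a majority.

Y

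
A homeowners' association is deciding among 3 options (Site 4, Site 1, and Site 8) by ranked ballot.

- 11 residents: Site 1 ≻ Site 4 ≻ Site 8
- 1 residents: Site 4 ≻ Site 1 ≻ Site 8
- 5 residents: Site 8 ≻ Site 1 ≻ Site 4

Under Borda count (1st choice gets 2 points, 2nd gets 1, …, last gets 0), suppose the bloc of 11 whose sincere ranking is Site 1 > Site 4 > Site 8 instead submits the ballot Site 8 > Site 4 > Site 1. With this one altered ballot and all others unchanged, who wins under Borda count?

Site 8

Borda totals with the altered ballot: Site 4 13, Site 1 6, Site 8 32.
The switch changes the winner from Site 1 to Site 8.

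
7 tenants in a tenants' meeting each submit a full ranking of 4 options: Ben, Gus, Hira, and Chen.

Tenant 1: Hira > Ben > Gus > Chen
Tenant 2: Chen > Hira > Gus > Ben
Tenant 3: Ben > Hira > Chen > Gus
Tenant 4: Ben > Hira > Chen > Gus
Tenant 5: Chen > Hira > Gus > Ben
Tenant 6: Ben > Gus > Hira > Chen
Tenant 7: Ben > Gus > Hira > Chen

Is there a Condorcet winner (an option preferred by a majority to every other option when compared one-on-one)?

Yes

Head-to-head results (7 voters total):
Ben vs Gus: Ben wins 5–2.
Ben vs Hira: Ben wins 4–3.
Ben vs Chen: Ben wins 5–2.
Gus vs Hira: Hira wins 5–2.
Gus vs Chen: Chen wins 4–3.
Hira vs Chen: Hira wins 5–2.
Ben beats each rival — Gus (5–2), Hira (4–3), Chen (5–2) — so Ben is the Condorcet winner.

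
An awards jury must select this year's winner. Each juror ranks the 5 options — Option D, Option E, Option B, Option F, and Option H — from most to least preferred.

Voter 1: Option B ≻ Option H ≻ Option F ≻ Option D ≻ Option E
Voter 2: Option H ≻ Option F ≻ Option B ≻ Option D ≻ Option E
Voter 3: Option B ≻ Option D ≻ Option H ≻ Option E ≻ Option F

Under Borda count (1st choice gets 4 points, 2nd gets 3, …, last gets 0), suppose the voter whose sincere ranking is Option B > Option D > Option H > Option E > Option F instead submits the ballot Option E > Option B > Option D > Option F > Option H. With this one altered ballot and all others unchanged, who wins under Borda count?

Option B

Borda totals with the altered ballot: Option D 4, Option E 4, Option B 9, Option F 6, Option H 7.
The winner is unchanged: still Option B.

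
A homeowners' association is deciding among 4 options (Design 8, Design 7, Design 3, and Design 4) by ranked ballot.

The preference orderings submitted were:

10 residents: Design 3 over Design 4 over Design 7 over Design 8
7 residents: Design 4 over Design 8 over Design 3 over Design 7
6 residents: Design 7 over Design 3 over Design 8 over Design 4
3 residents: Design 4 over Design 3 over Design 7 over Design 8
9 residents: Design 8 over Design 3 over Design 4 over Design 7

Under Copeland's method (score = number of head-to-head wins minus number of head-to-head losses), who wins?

Design 3

Pairwise results:
  Design 8 vs Design 7: Design 7 wins 19–16.
  Design 8 vs Design 3: Design 3 wins 19–16.
  Design 8 vs Design 4: Design 4 wins 20–15.
  Design 7 vs Design 3: Design 3 wins 29–6.
  Design 7 vs Design 4: Design 4 wins 29–6.
  Design 3 vs Design 4: Design 3 wins 25–10.
Copeland scores (wins − losses):
  Design 8: 0 − 3 = -3
  Design 7: 1 − 2 = -1
  Design 3: 3 − 0 = 3
  Design 4: 2 − 1 = 1
Design 3 has the best Copeland score.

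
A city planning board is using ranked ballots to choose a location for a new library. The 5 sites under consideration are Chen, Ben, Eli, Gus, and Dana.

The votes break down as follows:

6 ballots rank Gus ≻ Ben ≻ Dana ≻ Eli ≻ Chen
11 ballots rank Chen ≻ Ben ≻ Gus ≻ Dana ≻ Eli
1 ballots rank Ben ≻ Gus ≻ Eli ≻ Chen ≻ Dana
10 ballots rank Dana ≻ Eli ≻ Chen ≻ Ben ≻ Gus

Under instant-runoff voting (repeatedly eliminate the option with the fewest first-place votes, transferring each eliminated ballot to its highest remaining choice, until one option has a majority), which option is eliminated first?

Eli

Round 1: Chen 11, Dana 10, Gus 6, Ben 1, Eli 0. Eli has the fewest and is eliminated.
Round 2: Chen 11, Dana 10, Gus 6, Ben 1. Ben has the fewest and is eliminated.
Round 3: Chen 11, Dana 10, Gus 7. Gus has the fewest and is eliminated.
Round 4: Dana 16, Chen 12. Dana has a majority.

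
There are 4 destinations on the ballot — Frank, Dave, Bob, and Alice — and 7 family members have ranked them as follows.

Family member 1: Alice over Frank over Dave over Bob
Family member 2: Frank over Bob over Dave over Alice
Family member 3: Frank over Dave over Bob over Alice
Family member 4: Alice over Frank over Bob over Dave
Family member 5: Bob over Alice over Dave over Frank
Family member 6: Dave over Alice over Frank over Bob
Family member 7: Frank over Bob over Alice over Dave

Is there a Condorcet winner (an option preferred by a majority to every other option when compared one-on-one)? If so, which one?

Head-to-head results (7 voters total):
Frank vs Dave: Frank wins 5–2.
Frank vs Bob: Frank wins 6–1.
Frank vs Alice: Alice wins 4–3.
Dave vs Bob: Bob wins 4–3.
Dave vs Alice: Alice wins 4–3.
Bob vs Alice: Bob wins 4–3.
No candidate beats all others: Frank beats Bob beats Alice beats Frank, a majority cycle.

None — there is no Condorcet winner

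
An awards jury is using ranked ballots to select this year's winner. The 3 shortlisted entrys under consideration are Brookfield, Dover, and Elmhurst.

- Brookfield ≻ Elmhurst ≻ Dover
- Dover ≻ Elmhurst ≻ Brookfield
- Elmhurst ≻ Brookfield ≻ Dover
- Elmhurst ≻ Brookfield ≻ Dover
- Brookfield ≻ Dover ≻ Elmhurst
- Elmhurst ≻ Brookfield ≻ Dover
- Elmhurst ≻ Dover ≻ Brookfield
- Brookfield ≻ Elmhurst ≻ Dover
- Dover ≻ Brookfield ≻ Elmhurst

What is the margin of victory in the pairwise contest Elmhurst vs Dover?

3

Ballots ranking Elmhurst above Dover: 6.
Ballots ranking Dover above Elmhurst: 3.
Elmhurst wins 6–3, a margin of 3.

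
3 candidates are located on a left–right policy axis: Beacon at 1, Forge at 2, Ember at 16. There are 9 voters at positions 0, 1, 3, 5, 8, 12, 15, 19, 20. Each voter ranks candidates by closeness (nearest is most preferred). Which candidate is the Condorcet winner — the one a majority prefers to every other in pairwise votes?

With single-peaked preferences on a line, the Condorcet winner is the candidate closest to the median voter.
The median voter (position 8) is closest to Forge at 2.
Check: Forge vs Ember — voters closer to Forge: 5 of 9.

Forge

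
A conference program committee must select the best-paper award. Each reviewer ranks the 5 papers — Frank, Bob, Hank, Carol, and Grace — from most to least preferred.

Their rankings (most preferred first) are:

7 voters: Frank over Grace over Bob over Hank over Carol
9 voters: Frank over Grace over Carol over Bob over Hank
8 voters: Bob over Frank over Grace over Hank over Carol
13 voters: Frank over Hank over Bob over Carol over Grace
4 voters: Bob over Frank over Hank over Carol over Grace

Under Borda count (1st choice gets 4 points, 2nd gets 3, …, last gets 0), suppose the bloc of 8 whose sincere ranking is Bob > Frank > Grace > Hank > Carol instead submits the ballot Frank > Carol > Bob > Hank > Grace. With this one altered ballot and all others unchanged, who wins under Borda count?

Frank

Borda totals with the altered ballot: Frank 160, Bob 81, Hank 62, Carol 59, Grace 48.
The winner is unchanged: still Frank.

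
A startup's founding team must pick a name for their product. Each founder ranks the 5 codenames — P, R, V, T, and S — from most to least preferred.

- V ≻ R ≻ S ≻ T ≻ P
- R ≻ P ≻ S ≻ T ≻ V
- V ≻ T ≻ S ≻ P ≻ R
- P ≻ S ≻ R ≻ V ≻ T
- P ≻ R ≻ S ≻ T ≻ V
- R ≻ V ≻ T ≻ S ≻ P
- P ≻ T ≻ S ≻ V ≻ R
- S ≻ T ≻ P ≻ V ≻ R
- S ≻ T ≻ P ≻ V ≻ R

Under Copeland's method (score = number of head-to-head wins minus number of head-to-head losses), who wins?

Pairwise results:
  P vs R: P wins 6–3.
  P vs V: P wins 6–3.
  P vs T: T wins 5–4.
  P vs S: S wins 5–4.
  R vs V: V wins 5–4.
  R vs T: R wins 5–4.
  R vs S: S wins 5–4.
  V vs T: T wins 5–4.
  V vs S: S wins 6–3.
  T vs S: S wins 6–3.
Copeland scores (wins − losses):
  P: 2 − 2 = 0
  R: 1 − 3 = -2
  V: 1 − 3 = -2
  T: 2 − 2 = 0
  S: 4 − 0 = 4
S has the best Copeland score.

S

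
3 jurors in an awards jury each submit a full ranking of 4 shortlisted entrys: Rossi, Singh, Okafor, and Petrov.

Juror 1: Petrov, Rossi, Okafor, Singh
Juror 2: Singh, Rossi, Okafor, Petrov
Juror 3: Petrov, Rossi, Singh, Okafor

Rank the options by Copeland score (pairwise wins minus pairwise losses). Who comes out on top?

Petrov

Pairwise results:
  Rossi vs Singh: Rossi wins 2–1.
  Rossi vs Okafor: Rossi wins 3–0.
  Rossi vs Petrov: Petrov wins 2–1.
  Singh vs Okafor: Singh wins 2–1.
  Singh vs Petrov: Petrov wins 2–1.
  Okafor vs Petrov: Petrov wins 2–1.
Copeland scores (wins − losses):
  Rossi: 2 − 1 = 1
  Singh: 1 − 2 = -1
  Okafor: 0 − 3 = -3
  Petrov: 3 − 0 = 3
Petrov has the best Copeland score.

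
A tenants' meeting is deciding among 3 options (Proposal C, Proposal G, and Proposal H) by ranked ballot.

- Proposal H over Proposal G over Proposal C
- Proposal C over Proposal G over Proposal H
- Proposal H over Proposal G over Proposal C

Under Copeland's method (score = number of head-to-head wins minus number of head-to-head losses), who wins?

Pairwise results:
  Proposal C vs Proposal G: Proposal G wins 2–1.
  Proposal C vs Proposal H: Proposal H wins 2–1.
  Proposal G vs Proposal H: Proposal H wins 2–1.
Copeland scores (wins − losses):
  Proposal C: 0 − 2 = -2
  Proposal G: 1 − 1 = 0
  Proposal H: 2 − 0 = 2
Proposal H has the best Copeland score.

Proposal H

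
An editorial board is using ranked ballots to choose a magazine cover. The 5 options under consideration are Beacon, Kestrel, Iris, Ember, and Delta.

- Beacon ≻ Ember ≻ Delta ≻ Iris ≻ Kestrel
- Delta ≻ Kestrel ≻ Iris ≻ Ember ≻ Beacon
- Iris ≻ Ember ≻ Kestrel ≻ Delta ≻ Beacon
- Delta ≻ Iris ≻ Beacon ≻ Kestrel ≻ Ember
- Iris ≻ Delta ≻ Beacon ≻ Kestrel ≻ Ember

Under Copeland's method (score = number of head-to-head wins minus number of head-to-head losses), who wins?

Pairwise results:
  Beacon vs Kestrel: Beacon wins 3–2.
  Beacon vs Iris: Iris wins 4–1.
  Beacon vs Ember: Beacon wins 3–2.
  Beacon vs Delta: Delta wins 4–1.
  Kestrel vs Iris: Iris wins 4–1.
  Kestrel vs Ember: Kestrel wins 3–2.
  Kestrel vs Delta: Delta wins 4–1.
  Iris vs Ember: Iris wins 4–1.
  Iris vs Delta: Delta wins 3–2.
  Ember vs Delta: Delta wins 3–2.
Copeland scores (wins − losses):
  Beacon: 2 − 2 = 0
  Kestrel: 1 − 3 = -2
  Iris: 3 − 1 = 2
  Ember: 0 − 4 = -4
  Delta: 4 − 0 = 4
Delta has the best Copeland score.

Delta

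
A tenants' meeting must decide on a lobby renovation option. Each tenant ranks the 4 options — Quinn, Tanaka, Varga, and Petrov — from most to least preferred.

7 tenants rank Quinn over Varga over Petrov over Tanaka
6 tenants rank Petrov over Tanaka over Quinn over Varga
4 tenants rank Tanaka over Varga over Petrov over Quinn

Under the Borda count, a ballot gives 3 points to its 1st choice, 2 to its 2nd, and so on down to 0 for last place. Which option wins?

Petrov

Borda scores:
  Quinn: 7·3 + 6·1 + 4·0 = 27
  Tanaka: 7·0 + 6·2 + 4·3 = 24
  Varga: 7·2 + 6·0 + 4·2 = 22
  Petrov: 7·1 + 6·3 + 4·1 = 29
Petrov has the highest total.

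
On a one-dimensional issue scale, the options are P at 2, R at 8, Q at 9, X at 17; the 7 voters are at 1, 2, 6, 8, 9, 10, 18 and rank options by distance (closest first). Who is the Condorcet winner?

R

With single-peaked preferences on a line, the Condorcet winner is the candidate closest to the median voter.
The median voter (position 8) is closest to R at 8.
Check: R vs P — voters closer to R: 5 of 7.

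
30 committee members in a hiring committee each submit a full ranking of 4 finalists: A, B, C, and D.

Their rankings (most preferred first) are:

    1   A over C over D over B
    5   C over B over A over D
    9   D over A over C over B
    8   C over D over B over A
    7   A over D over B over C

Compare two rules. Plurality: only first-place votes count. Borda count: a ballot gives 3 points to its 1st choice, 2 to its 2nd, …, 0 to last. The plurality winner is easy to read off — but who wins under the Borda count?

Plurality first-place counts: A 8, B 0, C 13, D 9 → C.
Borda totals: A 47, B 25, C 50, D 58 → D.

D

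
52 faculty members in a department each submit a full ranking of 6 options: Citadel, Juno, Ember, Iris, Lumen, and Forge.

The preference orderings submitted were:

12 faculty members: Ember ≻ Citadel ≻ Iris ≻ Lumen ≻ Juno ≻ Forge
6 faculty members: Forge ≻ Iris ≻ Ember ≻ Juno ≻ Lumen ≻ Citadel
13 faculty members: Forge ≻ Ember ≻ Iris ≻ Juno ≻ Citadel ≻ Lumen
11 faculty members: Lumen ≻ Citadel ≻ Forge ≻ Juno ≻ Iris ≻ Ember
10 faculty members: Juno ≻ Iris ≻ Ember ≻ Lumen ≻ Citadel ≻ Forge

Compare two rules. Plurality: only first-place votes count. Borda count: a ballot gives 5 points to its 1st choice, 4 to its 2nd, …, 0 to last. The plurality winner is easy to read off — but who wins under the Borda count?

Ember

Plurality first-place counts: Citadel 0, Juno 10, Ember 12, Iris 0, Lumen 11, Forge 19 → Forge.
Borda totals: Citadel 115, Juno 122, Ember 160, Iris 150, Lumen 105, Forge 128 → Ember.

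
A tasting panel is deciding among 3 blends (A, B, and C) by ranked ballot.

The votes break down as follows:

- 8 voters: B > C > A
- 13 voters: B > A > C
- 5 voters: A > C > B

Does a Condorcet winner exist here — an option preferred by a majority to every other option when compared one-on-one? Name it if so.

B

Head-to-head results (26 voters total):
A vs B: B wins 21–5.
A vs C: A wins 18–8.
B vs C: B wins 21–5.
B beats each rival — A (21–5), C (21–5) — so B is the Condorcet winner.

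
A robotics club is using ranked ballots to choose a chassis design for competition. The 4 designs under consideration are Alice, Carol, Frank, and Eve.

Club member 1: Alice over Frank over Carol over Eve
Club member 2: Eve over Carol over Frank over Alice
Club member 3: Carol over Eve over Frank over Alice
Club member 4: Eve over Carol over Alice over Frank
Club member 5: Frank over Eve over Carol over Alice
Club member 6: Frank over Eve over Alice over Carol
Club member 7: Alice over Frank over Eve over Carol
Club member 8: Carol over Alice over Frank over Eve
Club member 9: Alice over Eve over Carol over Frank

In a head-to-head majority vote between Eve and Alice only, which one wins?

Ballots ranking Eve above Alice: 5.
Ballots ranking Alice above Eve: 4.
Eve wins the head-to-head, 5–4.

Eve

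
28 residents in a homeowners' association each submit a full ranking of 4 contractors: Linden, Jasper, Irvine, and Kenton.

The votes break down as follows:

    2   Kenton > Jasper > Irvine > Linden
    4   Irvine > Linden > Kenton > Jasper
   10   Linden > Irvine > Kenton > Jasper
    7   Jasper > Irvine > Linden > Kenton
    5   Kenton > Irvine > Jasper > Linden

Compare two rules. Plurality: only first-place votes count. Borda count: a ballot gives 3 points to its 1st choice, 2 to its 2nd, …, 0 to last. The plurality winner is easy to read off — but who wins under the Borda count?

Plurality first-place counts: Linden 10, Jasper 7, Irvine 4, Kenton 7 → Linden.
Borda totals: Linden 45, Jasper 30, Irvine 58, Kenton 35 → Irvine.

Irvine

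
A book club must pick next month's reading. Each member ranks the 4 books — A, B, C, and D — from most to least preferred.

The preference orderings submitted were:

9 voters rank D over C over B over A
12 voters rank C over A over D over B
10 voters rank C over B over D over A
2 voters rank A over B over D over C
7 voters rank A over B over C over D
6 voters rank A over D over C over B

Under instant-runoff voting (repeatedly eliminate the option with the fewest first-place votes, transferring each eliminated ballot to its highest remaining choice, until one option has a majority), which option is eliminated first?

Round 1: C 22, A 15, D 9, B 0. B has the fewest and is eliminated.
Round 2: C 22, A 15, D 9. D has the fewest and is eliminated.
Round 3: C 31, A 15. C has a majority.

B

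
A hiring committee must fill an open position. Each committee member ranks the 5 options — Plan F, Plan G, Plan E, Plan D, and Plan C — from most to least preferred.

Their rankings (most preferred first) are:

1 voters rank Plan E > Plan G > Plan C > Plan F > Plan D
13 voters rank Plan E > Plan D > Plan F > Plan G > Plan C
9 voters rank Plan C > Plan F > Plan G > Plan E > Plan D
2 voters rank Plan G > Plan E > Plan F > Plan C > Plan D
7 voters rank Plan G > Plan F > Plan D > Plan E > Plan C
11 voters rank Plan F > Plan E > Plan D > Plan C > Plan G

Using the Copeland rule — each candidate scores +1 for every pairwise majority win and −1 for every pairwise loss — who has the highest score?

Pairwise results:
  Plan F vs Plan G: Plan F wins 33–10.
  Plan F vs Plan E: Plan F wins 27–16.
  Plan F vs Plan D: Plan F wins 30–13.
  Plan F vs Plan C: Plan F wins 33–10.
  Plan G vs Plan E: Plan E wins 25–18.
  Plan G vs Plan D: Plan D wins 24–19.
  Plan G vs Plan C: Plan G wins 23–20.
  Plan E vs Plan D: Plan E wins 36–7.
  Plan E vs Plan C: Plan E wins 34–9.
  Plan D vs Plan C: Plan D wins 31–12.
Copeland scores (wins − losses):
  Plan F: 4 − 0 = 4
  Plan G: 1 − 3 = -2
  Plan E: 3 − 1 = 2
  Plan D: 2 − 2 = 0
  Plan C: 0 − 4 = -4
Plan F has the best Copeland score.

Plan F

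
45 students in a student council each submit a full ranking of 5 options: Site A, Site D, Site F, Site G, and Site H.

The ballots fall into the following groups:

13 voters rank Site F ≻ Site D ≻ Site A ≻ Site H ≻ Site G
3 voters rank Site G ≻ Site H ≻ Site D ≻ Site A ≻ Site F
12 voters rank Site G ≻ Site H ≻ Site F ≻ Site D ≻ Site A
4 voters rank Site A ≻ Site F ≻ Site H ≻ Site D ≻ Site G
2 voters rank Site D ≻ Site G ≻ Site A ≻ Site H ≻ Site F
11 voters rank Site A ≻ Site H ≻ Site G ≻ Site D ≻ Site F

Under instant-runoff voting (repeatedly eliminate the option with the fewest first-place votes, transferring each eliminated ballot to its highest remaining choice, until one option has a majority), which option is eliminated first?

Round 1: Site A 15, Site G 15, Site F 13, Site D 2, Site H 0. Site H has the fewest and is eliminated.
Round 2: Site A 15, Site G 15, Site F 13, Site D 2. Site D has the fewest and is eliminated.
Round 3: Site G 17, Site A 15, Site F 13. Site F has the fewest and is eliminated.
Round 4: Site A 28, Site G 17. Site A has a majority.

Site H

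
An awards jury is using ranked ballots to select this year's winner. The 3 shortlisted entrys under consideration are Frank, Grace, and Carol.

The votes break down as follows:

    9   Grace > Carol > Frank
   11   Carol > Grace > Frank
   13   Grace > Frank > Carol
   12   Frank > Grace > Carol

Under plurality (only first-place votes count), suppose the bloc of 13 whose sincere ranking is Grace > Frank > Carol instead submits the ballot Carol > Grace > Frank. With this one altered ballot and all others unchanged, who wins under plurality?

Carol

First-place totals with the altered ballot: Frank 12, Grace 9, Carol 24.
The switch changes the winner from Grace to Carol.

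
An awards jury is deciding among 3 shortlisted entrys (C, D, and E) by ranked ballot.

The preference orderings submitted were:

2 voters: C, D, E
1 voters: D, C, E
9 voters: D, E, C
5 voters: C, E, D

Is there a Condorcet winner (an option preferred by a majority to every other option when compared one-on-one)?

Head-to-head results (17 voters total):
C vs D: D wins 10–7.
C vs E: E wins 9–8.
D vs E: D wins 12–5.
D beats each rival — C (10–7), E (12–5) — so D is the Condorcet winner.

Yes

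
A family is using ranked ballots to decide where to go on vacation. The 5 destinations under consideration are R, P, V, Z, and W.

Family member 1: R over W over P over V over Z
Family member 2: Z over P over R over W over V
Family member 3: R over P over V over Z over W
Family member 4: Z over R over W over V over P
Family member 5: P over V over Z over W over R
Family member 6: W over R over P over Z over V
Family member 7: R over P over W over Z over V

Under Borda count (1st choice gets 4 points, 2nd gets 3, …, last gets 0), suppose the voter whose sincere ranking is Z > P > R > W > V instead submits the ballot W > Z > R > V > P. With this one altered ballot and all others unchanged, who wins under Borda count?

R

Borda totals with the altered ballot: R 20, P 14, V 8, Z 12, W 16.
The winner is unchanged: still R.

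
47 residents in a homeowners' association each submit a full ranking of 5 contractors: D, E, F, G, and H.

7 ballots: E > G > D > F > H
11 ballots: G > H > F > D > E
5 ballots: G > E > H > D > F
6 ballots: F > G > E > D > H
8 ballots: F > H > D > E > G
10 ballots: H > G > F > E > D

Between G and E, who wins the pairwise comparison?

Ballots ranking G above E: 11+5+6+10 = 32.
Ballots ranking E above G: 7+8 = 15.
G wins the head-to-head, 32–15.

G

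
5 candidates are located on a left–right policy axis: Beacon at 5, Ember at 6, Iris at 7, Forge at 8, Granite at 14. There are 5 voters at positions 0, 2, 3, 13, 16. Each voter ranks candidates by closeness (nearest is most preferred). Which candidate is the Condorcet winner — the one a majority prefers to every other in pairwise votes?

Beacon

With single-peaked preferences on a line, the Condorcet winner is the candidate closest to the median voter.
The median voter (position 3) is closest to Beacon at 5.
Check: Beacon vs Ember — voters closer to Beacon: 3 of 5.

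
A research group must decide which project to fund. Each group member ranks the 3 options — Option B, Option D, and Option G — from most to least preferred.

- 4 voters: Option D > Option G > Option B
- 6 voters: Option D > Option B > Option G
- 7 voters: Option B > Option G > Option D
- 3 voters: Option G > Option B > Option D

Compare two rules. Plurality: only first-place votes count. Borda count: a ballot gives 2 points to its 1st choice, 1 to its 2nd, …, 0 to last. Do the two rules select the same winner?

No

Plurality first-place counts: Option B 7, Option D 10, Option G 3 → Option D.
Borda totals: Option B 23, Option D 20, Option G 17 → Option B.
The two rules disagree: plurality picks Option D, Borda picks Option B.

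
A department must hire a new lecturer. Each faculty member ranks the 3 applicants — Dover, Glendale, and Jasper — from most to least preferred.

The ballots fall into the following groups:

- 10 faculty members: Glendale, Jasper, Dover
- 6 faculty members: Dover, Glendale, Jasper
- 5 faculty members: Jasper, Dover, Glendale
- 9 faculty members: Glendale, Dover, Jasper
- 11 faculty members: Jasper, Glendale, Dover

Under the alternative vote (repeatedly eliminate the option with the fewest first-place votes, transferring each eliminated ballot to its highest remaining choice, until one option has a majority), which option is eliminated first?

Round 1: Glendale 19, Jasper 16, Dover 6. Dover has the fewest and is eliminated.
Round 2: Glendale 25, Jasper 16. Glendale has a majority.

Dover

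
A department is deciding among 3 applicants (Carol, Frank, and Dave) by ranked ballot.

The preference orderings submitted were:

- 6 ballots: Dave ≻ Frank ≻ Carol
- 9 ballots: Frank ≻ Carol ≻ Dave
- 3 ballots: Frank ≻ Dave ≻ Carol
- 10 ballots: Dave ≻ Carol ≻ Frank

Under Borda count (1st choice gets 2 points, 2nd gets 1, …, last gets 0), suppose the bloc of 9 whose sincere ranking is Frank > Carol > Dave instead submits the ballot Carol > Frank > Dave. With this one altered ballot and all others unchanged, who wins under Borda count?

Borda totals with the altered ballot: Carol 28, Frank 21, Dave 35.
The winner is unchanged: still Dave.

Dave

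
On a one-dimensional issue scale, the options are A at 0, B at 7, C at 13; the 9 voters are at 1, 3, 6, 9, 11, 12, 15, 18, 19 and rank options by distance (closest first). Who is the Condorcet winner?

C

With single-peaked preferences on a line, the Condorcet winner is the candidate closest to the median voter.
The median voter (position 11) is closest to C at 13.
Check: C vs B — voters closer to C: 5 of 9.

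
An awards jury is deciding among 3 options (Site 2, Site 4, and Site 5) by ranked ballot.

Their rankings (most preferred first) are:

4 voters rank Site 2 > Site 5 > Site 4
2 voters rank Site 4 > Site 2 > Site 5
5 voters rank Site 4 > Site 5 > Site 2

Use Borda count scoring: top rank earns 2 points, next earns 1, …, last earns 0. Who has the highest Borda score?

Site 4

Borda scores:
  Site 2: 4·2 + 2·1 + 5·0 = 10
  Site 4: 4·0 + 2·2 + 5·2 = 14
  Site 5: 4·1 + 2·0 + 5·1 = 9
Site 4 has the highest total.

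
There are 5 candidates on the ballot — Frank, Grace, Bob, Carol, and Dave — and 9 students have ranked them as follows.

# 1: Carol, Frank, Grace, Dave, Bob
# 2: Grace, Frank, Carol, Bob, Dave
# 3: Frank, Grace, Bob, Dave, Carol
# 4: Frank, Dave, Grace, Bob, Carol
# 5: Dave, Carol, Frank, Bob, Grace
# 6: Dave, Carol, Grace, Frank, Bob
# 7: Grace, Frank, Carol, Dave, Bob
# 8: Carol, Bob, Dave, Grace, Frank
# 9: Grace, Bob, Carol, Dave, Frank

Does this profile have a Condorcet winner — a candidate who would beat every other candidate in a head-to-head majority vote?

Yes

Head-to-head results (9 voters total):
Frank vs Grace: Grace wins 5–4.
Frank vs Bob: Frank wins 7–2.
Frank vs Carol: Carol wins 5–4.
Frank vs Dave: Frank wins 5–4.
Grace vs Bob: Grace wins 7–2.
Grace vs Carol: Grace wins 5–4.
Grace vs Dave: Grace wins 5–4.
Bob vs Carol: Carol wins 6–3.
Bob vs Dave: Dave wins 5–4.
Carol vs Dave: Carol wins 5–4.
Grace beats each rival — Frank (5–4), Bob (7–2), Carol (5–4), Dave (5–4) — so Grace is the Condorcet winner.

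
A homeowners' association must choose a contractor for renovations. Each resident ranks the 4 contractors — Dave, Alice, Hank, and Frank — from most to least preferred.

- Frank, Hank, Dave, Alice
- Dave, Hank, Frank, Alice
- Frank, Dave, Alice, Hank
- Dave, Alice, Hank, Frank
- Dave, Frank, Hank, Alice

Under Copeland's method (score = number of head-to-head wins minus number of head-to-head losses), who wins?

Pairwise results:
  Dave vs Alice: Dave wins 5–0.
  Dave vs Hank: Dave wins 4–1.
  Dave vs Frank: Dave wins 3–2.
  Alice vs Hank: Hank wins 3–2.
  Alice vs Frank: Frank wins 4–1.
  Hank vs Frank: Frank wins 3–2.
Copeland scores (wins − losses):
  Dave: 3 − 0 = 3
  Alice: 0 − 3 = -3
  Hank: 1 − 2 = -1
  Frank: 2 − 1 = 1
Dave has the best Copeland score.

Dave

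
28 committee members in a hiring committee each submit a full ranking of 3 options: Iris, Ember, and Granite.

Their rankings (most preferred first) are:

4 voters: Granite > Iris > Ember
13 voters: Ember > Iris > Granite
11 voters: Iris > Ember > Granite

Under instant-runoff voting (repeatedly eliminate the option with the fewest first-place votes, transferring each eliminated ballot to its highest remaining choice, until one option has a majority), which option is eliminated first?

Granite

Round 1: Ember 13, Iris 11, Granite 4. Granite has the fewest and is eliminated.
Round 2: Iris 15, Ember 13. Iris has a majority.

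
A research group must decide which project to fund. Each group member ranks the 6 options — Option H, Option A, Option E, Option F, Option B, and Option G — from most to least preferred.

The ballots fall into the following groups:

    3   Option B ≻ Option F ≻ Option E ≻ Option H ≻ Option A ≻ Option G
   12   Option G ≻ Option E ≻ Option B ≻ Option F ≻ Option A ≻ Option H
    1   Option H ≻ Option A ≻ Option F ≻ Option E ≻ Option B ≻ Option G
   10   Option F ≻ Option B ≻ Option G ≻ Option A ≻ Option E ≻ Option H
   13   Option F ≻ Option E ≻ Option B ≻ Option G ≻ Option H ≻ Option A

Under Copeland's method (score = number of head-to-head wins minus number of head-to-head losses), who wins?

Pairwise results:
  Option H vs Option A: Option A wins 22–17.
  Option H vs Option E: Option E wins 38–1.
  Option H vs Option F: Option F wins 38–1.
  Option H vs Option B: Option B wins 38–1.
  Option H vs Option G: Option G wins 35–4.
  Option A vs Option E: Option E wins 28–11.
  Option A vs Option F: Option F wins 38–1.
  Option A vs Option B: Option B wins 38–1.
  Option A vs Option G: Option G wins 35–4.
  Option E vs Option F: Option F wins 27–12.
  Option E vs Option B: Option E wins 26–13.
  Option E vs Option G: Option G wins 22–17.
  Option F vs Option B: Option F wins 24–15.
  Option F vs Option G: Option F wins 27–12.
  Option B vs Option G: Option B wins 27–12.
Copeland scores (wins − losses):
  Option H: 0 − 5 = -5
  Option A: 1 − 4 = -3
  Option E: 3 − 2 = 1
  Option F: 5 − 0 = 5
  Option B: 3 − 2 = 1
  Option G: 3 − 2 = 1
Option F has the best Copeland score.

Option F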